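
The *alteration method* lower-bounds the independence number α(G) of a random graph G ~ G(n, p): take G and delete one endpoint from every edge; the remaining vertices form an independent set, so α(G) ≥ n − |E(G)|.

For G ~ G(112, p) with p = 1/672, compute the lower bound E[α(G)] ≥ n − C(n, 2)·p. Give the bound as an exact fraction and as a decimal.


E[|E(G)|] = C(112, 2)·p = 6216 · (1/672) = 37/4.
E[α(G)] ≥ n − E[|E(G)|] = 112 − 37/4 = 411/4.
Numerically: ≈ 102.75000.
(This is only a lower bound; the true E[α(G)] may be larger.)

E[α(G)] ≥ 411/4 ≈ 102.75000.


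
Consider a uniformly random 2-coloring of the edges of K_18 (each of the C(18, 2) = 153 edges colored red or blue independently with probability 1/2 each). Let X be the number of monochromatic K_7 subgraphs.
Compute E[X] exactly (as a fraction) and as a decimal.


Let X = Σ_S X_S over the C(18, 7) = 31824 subsets S of size 7, where X_S = 1 if the K_7 on S is monochromatic.
For a fixed S, the K_7 on S has C(7, 2) = 21 edges. P[all 21 edges red] = (1/2)^21, and likewise for blue, so P[monochromatic] = 2·(1/2)^21 = 2^{1 − 21} = 1/1048576.
By linearity: E[X] = C(18, 7) · 2^{1 − 21} = 31824 · 1/1048576 = 1989/65536.
Numerically: E[X] ≈ 0.0303.

E[X] = C(18,7)·2^(1−C(7,2)) = 1989/65536 ≈ 0.0303.


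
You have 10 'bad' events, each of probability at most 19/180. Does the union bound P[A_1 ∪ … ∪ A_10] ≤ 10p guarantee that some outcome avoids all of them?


Union bound: P[∪_{i=1}^{10} A_i] ≤ Σ_i P[A_i] ≤ 10·p = 10·(19/180) = 19/18.
Numerically: 19/18 ≈ 1.0556.
Is 19/18 < 1? NO.
Since the bound 19/18 is ≥ 1, the union bound is uninformative here; it does NOT by itself certify existence.

10·p = 19/18 ≈ 1.0556; existence NOT certified by the union bound.


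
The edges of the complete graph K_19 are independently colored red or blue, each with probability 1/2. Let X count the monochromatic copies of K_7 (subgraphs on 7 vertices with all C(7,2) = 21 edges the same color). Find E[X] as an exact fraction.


Let X = Σ_S X_S over the C(19, 7) = 50388 subsets S of size 7, where X_S = 1 if the K_7 on S is monochromatic.
For a fixed S, the K_7 on S has C(7, 2) = 21 edges. P[all 21 edges red] = (1/2)^21, and likewise for blue, so P[monochromatic] = 2·(1/2)^21 = 2^{1 − 21} = 1/1048576.
By linearity of expectation: E[X] = C(19, 7) · 2^{1 − 21} = 50388 · 1/1048576 = 12597/262144.
Numerically: E[X] ≈ 0.048054.

E[X] = C(19,7)·2^(1−C(7,2)) = 12597/262144 ≈ 0.048054.


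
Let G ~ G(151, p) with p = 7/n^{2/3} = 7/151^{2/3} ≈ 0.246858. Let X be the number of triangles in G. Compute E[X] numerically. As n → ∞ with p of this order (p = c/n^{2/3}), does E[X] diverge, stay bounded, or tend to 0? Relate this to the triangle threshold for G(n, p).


Number of potential triangles: C(151, 3) = 562475.
Each occurs with probability p³ ≈ (0.246858)³ ≈ 1.50431999e-02.
By linearity: E[X] = C(151, 3)·p³ ≈ 562475 · 1.50431999e-02 ≈ 8461.423841.
Since α = 2/3 < 1, p = c/n^{2/3} ≫ 1/n is above the triangle threshold p ~ 1/n. Asymptotically E[X] ~ (c³/6)·n^{3(1−α)} = (7³/6)·n^{1} → ∞; triangles are abundant w.h.p.

E[X] ≈ 8461.423841; in regime p = Θ(1/n^{2/3}) E[X] diverges (above the triangle threshold p ~ 1/n).


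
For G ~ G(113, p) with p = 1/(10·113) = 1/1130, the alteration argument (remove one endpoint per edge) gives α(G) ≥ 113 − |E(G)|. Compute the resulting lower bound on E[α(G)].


E[|E(G)|] = C(113, 2)·p = 6328 · (1/1130) = 28/5.
E[α(G)] ≥ n − E[|E(G)|] = 113 − 28/5 = 537/5.
Numerically: ≈ 107.400000.
(This is only a lower bound; the true E[α(G)] may be larger.)

E[α(G)] ≥ 537/5 ≈ 107.400000.


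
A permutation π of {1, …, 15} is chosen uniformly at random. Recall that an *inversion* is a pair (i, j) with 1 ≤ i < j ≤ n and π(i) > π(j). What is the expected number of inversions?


Write X = Σ X_I over the C(15, 2) = 105 pairs i < j, with X_I the indicator of one inversion.
There are 105 indicators.
For each fixed pair i < j, the values π(i) and π(j) are two distinct elements of {1, …, 15} in uniformly random order; by symmetry P[π(i) > π(j)] = 1/2.
By linearity: E[X] = 105 · (1/2) = C(15, 2) · (1/2) = 105/2 = 105/2 ≈ 52.500000.

E[X] = 105/2 = 52.500000.


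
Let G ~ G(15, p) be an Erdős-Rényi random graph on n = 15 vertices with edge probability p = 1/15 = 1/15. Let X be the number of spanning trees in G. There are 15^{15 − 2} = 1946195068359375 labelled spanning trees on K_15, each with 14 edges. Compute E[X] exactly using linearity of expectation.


K_15 has 15^{15 − 2} = 1946195068359375 labelled spanning trees.
For each such spanning tree H, let X_H = 1 if all 14 edges of H are present in G. Then P[X_H = 1] = p^{14} = (1/15)^{14} = 1/29192926025390625.
By linearity: E[X] = Σ_H E[X_H] = 1946195068359375 · p^{14} = 1946195068359375 · 1/29192926025390625 = 1/15.
Numerically: E[X] ≈ 0.0666667.

E[X] = 1946195068359375 · (1/15)^{14} = 1/15 ≈ 0.0666667.


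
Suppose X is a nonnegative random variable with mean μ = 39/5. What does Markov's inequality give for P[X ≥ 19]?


μ = E[X] = 39/5, a = 19.
Markov: P[X ≥ 19] ≤ μ/a = (39/5)/19 = 39/95.
Numerically: ≈ 0.41053.
(Since a = 19 > μ = 7.80000, the bound 39/95 is < 1 and informative.)

P[X ≥ 19] ≤ 39/95 ≈ 0.41053.


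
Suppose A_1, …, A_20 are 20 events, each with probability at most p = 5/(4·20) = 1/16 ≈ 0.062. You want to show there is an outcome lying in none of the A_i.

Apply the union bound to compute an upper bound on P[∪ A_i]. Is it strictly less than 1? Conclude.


Union bound: P[∪_{i=1}^{20} A_i] ≤ Σ_i P[A_i] ≤ 20·p = 20·(1/16) = 5/4.
Numerically: 5/4 ≈ 1.250.
Is 5/4 < 1? NO.
Since the bound 5/4 is ≥ 1, the union bound is uninformative here; it does NOT by itself certify existence.

20·p = 5/4 ≈ 1.250; existence NOT certified by the union bound.


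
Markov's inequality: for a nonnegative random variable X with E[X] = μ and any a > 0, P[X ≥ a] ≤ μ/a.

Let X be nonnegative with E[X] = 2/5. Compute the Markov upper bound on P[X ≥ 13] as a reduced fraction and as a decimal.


μ = E[X] = 2/5, a = 13.
Markov: P[X ≥ 13] ≤ μ/a = (2/5)/13 = 2/65.
Numerically: ≈ 0.03077.
(Since a = 13 > μ = 0.40000, the bound 2/65 is < 1 and informative.)

P[X ≥ 13] ≤ 2/65 ≈ 0.03077.


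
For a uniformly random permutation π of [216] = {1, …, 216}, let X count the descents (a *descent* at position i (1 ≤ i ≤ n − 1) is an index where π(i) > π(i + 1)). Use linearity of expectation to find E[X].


Write X = Σ X_I over i = 1, …, 215, with X_I the indicator of one descent.
There are 215 indicators.
For each fixed i, the pair (π(i), π(i+1)) is a uniformly random ordered pair of distinct values from {1, …, 216}; by symmetry P[π(i) > π(i+1)] = 1/2.
By linearity: E[X] = 215 · (1/2) = (216 − 1) · (1/2) = 215/2 ≈ 107.500.

E[X] = 215/2 = 107.500.


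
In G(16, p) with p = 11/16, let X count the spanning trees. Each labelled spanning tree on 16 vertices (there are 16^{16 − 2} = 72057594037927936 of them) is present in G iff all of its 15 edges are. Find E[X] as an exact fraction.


K_16 has 16^{16 − 2} = 72057594037927936 labelled spanning trees.
For each such spanning tree H, let X_H = 1 if all 15 edges of H are present in G. Then P[X_H = 1] = p^{15} = (11/16)^{15} = 4177248169415651/1152921504606846976.
By linearity of expectation: E[X] = Σ_H E[X_H] = 72057594037927936 · p^{15} = 72057594037927936 · 4177248169415651/1152921504606846976 = 4177248169415651/16.
Numerically: E[X] ≈ 2.611e+14.

E[X] = 72057594037927936 · (11/16)^{15} = 4177248169415651/16 ≈ 2.611e+14.


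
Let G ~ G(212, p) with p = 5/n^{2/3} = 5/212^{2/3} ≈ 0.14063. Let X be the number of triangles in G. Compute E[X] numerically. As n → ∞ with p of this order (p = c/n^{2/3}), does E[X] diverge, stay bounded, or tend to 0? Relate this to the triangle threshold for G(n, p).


Number of potential triangles: C(212, 3) = 1565620.
Each occurs with probability p³ ≈ (0.14063)³ ≈ 2.78123888e-03.
By linearity: E[X] = C(212, 3)·p³ ≈ 1565620 · 2.78123888e-03 ≈ 4354.363208.
Since α = 2/3 < 1, p = c/n^{2/3} ≫ 1/n is above the triangle threshold p ~ 1/n. Asymptotically E[X] ~ (c³/6)·n^{3(1−α)} = (5³/6)·n^{1} → ∞; triangles are abundant w.h.p.

E[X] ≈ 4354.363208; in regime p = Θ(1/n^{2/3}) E[X] diverges (above the triangle threshold p ~ 1/n).


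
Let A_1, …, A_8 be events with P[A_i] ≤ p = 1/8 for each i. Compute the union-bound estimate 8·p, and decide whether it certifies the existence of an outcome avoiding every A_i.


Union bound: P[∪_{i=1}^{8} A_i] ≤ Σ_i P[A_i] ≤ 8·p = 8·(1/8) = 1.
Numerically: 1 ≈ 1.00000.
Is 1 < 1? NO.
Since the bound 1 is ≥ 1, the union bound is uninformative here; it does NOT by itself certify existence.

8·p = 1 ≈ 1.00000; existence NOT certified by the union bound.


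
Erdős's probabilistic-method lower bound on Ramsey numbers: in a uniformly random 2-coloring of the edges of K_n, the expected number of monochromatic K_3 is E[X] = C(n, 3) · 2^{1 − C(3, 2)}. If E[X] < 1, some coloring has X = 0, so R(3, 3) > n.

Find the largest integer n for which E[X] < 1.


We need C(n, 3) · 2^{1 − 3} < 1, i.e. C(n, 3) < 2^{3 − 1} = 4.
Check values of n near the boundary:
  n = 3: C(3, 3) = 1; 1 < 4? YES
  n = 4: C(4, 3) = 4; 4 < 4? NO
The largest n with C(n, 3) < 4 is n = 3 (where E[X] = 1/4 ≈ 0.2500). Hence R(3, 3) > 3, i.e. R(3, 3) ≥ 4.

Largest n = 3; hence R(3, 3) > 3.


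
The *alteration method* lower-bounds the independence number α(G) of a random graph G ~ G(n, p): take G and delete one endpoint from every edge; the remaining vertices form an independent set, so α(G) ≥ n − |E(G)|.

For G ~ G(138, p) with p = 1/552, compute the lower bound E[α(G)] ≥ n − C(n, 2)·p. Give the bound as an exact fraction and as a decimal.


E[|E(G)|] = C(138, 2)·p = 9453 · (1/552) = 137/8.
E[α(G)] ≥ n − E[|E(G)|] = 138 − 137/8 = 967/8.
Numerically: ≈ 120.875000.
(This is only a lower bound; the true E[α(G)] may be larger.)

E[α(G)] ≥ 967/8 ≈ 120.875000.


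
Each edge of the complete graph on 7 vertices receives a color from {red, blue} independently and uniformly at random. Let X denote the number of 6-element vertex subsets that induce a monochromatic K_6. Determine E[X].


Let X = Σ_S X_S over the C(7, 6) = 7 subsets S of size 6, where X_S = 1 if the K_6 on S is monochromatic.
For a fixed S, the K_6 on S has C(6, 2) = 15 edges. P[all 15 edges red] = (1/2)^15, and likewise for blue, so P[monochromatic] = 2·(1/2)^15 = 2^{1 − 15} = 1/16384.
By linearity of expectation: E[X] = C(7, 6) · 2^{1 − 15} = 7 · 1/16384 = 7/16384.
Numerically: E[X] ≈ 0.0004.

E[X] = C(7,6)·2^(1−C(6,2)) = 7/16384 ≈ 0.0004.


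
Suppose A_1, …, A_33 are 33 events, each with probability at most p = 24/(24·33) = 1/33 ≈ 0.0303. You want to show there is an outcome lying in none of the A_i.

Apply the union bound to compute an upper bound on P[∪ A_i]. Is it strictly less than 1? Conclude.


Union bound: P[∪_{i=1}^{33} A_i] ≤ Σ_i P[A_i] ≤ 33·p = 33·(1/33) = 1.
Numerically: 1 ≈ 1.0000.
Is 1 < 1? NO.
Since the bound 1 is ≥ 1, the union bound is uninformative here; it does NOT by itself certify existence.

33·p = 1 ≈ 1.0000; existence NOT certified by the union bound.


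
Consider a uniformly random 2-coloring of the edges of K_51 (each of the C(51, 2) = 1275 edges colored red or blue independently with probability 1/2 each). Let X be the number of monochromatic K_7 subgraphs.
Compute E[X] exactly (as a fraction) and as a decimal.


Let X = Σ_S X_S over the C(51, 7) = 115775100 subsets S of size 7, where X_S = 1 if the K_7 on S is monochromatic.
For a fixed S, the K_7 on S has C(7, 2) = 21 edges. P[all 21 edges red] = (1/2)^21, and likewise for blue, so P[monochromatic] = 2·(1/2)^21 = 2^{1 − 21} = 1/1048576.
By linearity: E[X] = C(51, 7) · 2^{1 − 21} = 115775100 · 1/1048576 = 28943775/262144.
Numerically: E[X] ≈ 110.4117.

E[X] = C(51,7)·2^(1−C(7,2)) = 28943775/262144 ≈ 110.4117.


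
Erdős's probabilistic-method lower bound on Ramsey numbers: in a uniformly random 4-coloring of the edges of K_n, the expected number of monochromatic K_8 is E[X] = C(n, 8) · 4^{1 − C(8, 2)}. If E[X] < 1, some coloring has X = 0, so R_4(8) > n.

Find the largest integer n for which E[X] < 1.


We need C(n, 8) · 4^{1 − 28} < 1, i.e. C(n, 8) < 4^{28 − 1} = 18014398509481984.
Check values of n near the boundary:
  n = 405: C(405, 8) = 16745853821188050; 16745853821188050 < 18014398509481984? YES
  n = 406: C(406, 8) = 17082453897995850; 17082453897995850 < 18014398509481984? YES
  n = 407: C(407, 8) = 17424959239309050; 17424959239309050 < 18014398509481984? YES
  n = 408: C(408, 8) = 17773458424095231; 17773458424095231 < 18014398509481984? YES
  n = 409: C(409, 8) = 18128041135797879; 18128041135797879 < 18014398509481984? NO
The largest n with C(n, 8) < 18014398509481984 is n = 408 (where E[X] = 17773458424095231/18014398509481984 ≈ 0.986625). Hence R_4(8) > 408, i.e. R_4(8) ≥ 409.

Largest n = 408; hence R_4(8) > 408.


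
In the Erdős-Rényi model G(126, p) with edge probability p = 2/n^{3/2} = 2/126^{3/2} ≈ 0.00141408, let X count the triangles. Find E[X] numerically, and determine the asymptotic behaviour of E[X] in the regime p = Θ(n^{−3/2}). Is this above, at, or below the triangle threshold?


Number of potential triangles: C(126, 3) = 325500.
Each occurs with probability p³ ≈ (0.00141408)³ ≈ 2.82762970e-09.
By linearity: E[X] = C(126, 3)·p³ ≈ 325500 · 2.82762970e-09 ≈ 0.000920.
Since α = 3/2 > 1, p = c/n^{3/2} = o(1/n) is below the triangle threshold p ~ 1/n. Asymptotically E[X] ~ (c³/6)·n^{3(1−α)} = (2³/6)·n^{-1.5} → 0, so by Markov's inequality G has no triangles w.h.p.

E[X] ≈ 0.000920; in regime p = Θ(1/n^{3/2}) E[X] tends to 0 (below the triangle threshold p ~ 1/n).


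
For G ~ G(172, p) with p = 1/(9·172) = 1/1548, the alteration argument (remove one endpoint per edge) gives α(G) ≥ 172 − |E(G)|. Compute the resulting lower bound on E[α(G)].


E[|E(G)|] = C(172, 2)·p = 14706 · (1/1548) = 19/2.
E[α(G)] ≥ n − E[|E(G)|] = 172 − 19/2 = 325/2.
Numerically: ≈ 162.500.
(This is only a lower bound; the true E[α(G)] may be larger.)

E[α(G)] ≥ 325/2 ≈ 162.500.


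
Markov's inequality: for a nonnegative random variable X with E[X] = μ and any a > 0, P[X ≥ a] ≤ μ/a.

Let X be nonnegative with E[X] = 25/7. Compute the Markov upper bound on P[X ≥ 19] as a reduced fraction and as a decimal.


μ = E[X] = 25/7, a = 19.
Markov: P[X ≥ 19] ≤ μ/a = (25/7)/19 = 25/133.
Numerically: ≈ 0.1880.
(Since a = 19 > μ = 3.5714, the bound 25/133 is < 1 and informative.)

P[X ≥ 19] ≤ 25/133 ≈ 0.1880.


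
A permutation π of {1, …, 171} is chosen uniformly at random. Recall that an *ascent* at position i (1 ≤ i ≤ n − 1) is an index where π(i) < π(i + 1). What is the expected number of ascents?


Write X = Σ X_I over i = 1, …, 170, with X_I the indicator of one ascent.
There are 170 indicators.
For each fixed i, the pair (π(i), π(i+1)) is a uniformly random ordered pair of distinct values from {1, …, 171}; by symmetry P[π(i) < π(i+1)] = 1/2.
By linearity: E[X] = 170 · (1/2) = (171 − 1) · (1/2) = 85 ≈ 85.000.

E[X] = 85 = 85.000.


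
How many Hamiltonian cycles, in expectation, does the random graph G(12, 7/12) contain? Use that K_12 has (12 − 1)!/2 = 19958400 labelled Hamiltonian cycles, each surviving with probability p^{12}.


K_12 has (12 − 1)!/2 = 19958400 labelled Hamiltonian cycles.
For each such Hamiltonian cycle H, let X_H = 1 if all 12 edges of H are present in G. Then P[X_H = 1] = p^{12} = (7/12)^{12} = 13841287201/8916100448256.
Summing the indicators: E[X] = Σ_H E[X_H] = 19958400 · p^{12} = 19958400 · 13841287201/8916100448256 = 26644477861925/859963392.
Numerically: E[X] ≈ 30983.

E[X] = 19958400 · (7/12)^{12} = 26644477861925/859963392 ≈ 30983.


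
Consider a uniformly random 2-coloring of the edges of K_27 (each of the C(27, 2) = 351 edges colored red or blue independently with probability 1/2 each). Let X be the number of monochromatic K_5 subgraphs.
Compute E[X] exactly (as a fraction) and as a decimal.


Let X = Σ_S X_S over the C(27, 5) = 80730 subsets S of size 5, where X_S = 1 if the K_5 on S is monochromatic.
For a fixed S, the K_5 on S has C(5, 2) = 10 edges. P[all 10 edges red] = (1/2)^10, and likewise for blue, so P[monochromatic] = 2·(1/2)^10 = 2^{1 − 10} = 1/512.
By linearity: E[X] = C(27, 5) · 2^{1 − 10} = 80730 · 1/512 = 40365/256.
Numerically: E[X] ≈ 157.6758.

E[X] = C(27,5)·2^(1−C(5,2)) = 40365/256 ≈ 157.6758.


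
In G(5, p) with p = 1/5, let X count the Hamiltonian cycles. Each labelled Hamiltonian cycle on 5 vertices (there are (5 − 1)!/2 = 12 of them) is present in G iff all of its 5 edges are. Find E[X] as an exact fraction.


K_5 has (5 − 1)!/2 = 12 labelled Hamiltonian cycles.
For each such Hamiltonian cycle H, let X_H = 1 if all 5 edges of H are present in G. Then P[X_H = 1] = p^{5} = (1/5)^{5} = 1/3125.
By linearity: E[X] = Σ_H E[X_H] = 12 · p^{5} = 12 · 1/3125 = 12/3125.
Numerically: E[X] ≈ 0.00384.

E[X] = 12 · (1/5)^{5} = 12/3125 ≈ 0.00384.


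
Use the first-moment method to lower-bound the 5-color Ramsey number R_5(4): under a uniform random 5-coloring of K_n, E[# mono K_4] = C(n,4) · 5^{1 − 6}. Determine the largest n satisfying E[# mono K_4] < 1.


We need C(n, 4) · 5^{1 − 6} < 1, i.e. C(n, 4) < 5^{6 − 1} = 3125.
Check values of n near the boundary:
  n = 16: C(16, 4) = 1820; 1820 < 3125? YES
  n = 17: C(17, 4) = 2380; 2380 < 3125? YES
  n = 18: C(18, 4) = 3060; 3060 < 3125? YES
  n = 19: C(19, 4) = 3876; 3876 < 3125? NO
  n = 20: C(20, 4) = 4845; 4845 < 3125? NO
  n = 21: C(21, 4) = 5985; 5985 < 3125? NO
The largest n with C(n, 4) < 3125 is n = 18 (where E[X] = 612/625 ≈ 0.979200). Hence R_5(4) > 18, i.e. R_5(4) ≥ 19.

Largest n = 18; hence R_5(4) > 18.


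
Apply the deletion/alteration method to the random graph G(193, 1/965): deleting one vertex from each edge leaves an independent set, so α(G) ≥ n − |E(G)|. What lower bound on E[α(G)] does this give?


E[|E(G)|] = C(193, 2)·p = 18528 · (1/965) = 96/5.
E[α(G)] ≥ n − E[|E(G)|] = 193 − 96/5 = 869/5.
Numerically: ≈ 173.800.
(This is only a lower bound; the true E[α(G)] may be larger.)

E[α(G)] ≥ 869/5 ≈ 173.800.


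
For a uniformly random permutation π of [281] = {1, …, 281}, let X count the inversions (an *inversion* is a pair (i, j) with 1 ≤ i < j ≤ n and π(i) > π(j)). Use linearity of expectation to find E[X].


Write X = Σ X_I over the C(281, 2) = 39340 pairs i < j, with X_I the indicator of one inversion.
There are 39340 indicators.
For each fixed pair i < j, the values π(i) and π(j) are two distinct elements of {1, …, 281} in uniformly random order; by symmetry P[π(i) > π(j)] = 1/2.
By linearity: E[X] = 39340 · (1/2) = C(281, 2) · (1/2) = 39340/2 = 19670 ≈ 19670.000.

E[X] = 19670 = 19670.000.


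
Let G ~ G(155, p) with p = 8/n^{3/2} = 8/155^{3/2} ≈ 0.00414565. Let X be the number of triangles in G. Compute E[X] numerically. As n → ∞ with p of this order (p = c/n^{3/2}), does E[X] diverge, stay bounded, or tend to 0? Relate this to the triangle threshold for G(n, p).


Number of potential triangles: C(155, 3) = 608685.
Each occurs with probability p³ ≈ (0.00414565)³ ≈ 7.12487615e-08.
By linearity: E[X] = C(155, 3)·p³ ≈ 608685 · 7.12487615e-08 ≈ 0.043368.
Since α = 3/2 > 1, p = c/n^{3/2} = o(1/n) is below the triangle threshold p ~ 1/n. Asymptotically E[X] ~ (c³/6)·n^{3(1−α)} = (8³/6)·n^{-1.5} → 0, so by Markov's inequality G has no triangles w.h.p.

E[X] ≈ 0.043368; in regime p = Θ(1/n^{3/2}) E[X] tends to 0 (below the triangle threshold p ~ 1/n).


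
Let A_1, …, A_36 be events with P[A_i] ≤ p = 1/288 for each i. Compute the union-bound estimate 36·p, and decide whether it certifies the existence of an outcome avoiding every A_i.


Union bound: P[∪_{i=1}^{36} A_i] ≤ Σ_i P[A_i] ≤ 36·p = 36·(1/288) = 1/8.
Numerically: 1/8 ≈ 0.12500.
Is 1/8 < 1? YES.
Since P[∪ A_i] ≤ 1/8 < 1, the complement has P[∩ A_i^c] ≥ 1 − 1/8 = 7/8 > 0, so some outcome avoids every A_i.

36·p = 1/8 ≈ 0.12500; existence CERTIFIED by the union bound.


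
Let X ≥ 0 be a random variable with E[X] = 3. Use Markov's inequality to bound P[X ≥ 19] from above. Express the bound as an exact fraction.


μ = E[X] = 3, a = 19.
Markov: P[X ≥ 19] ≤ μ/a = (3)/19 = 3/19.
Numerically: ≈ 0.15789.
(Since a = 19 > μ = 3.00000, the bound 3/19 is < 1 and informative.)

P[X ≥ 19] ≤ 3/19 ≈ 0.15789.


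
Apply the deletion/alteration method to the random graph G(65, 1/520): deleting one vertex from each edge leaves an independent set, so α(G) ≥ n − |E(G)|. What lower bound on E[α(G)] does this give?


E[|E(G)|] = C(65, 2)·p = 2080 · (1/520) = 4.
E[α(G)] ≥ n − E[|E(G)|] = 65 − 4 = 61.
Numerically: ≈ 61.000.
(This is only a lower bound; the true E[α(G)] may be larger.)

E[α(G)] ≥ 61 ≈ 61.000.


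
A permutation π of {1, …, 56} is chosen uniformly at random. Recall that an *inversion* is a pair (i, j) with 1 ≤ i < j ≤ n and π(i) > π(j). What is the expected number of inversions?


Write X = Σ X_I over the C(56, 2) = 1540 pairs i < j, with X_I the indicator of one inversion.
There are 1540 indicators.
For each fixed pair i < j, the values π(i) and π(j) are two distinct elements of {1, …, 56} in uniformly random order; by symmetry P[π(i) > π(j)] = 1/2.
By linearity: E[X] = 1540 · (1/2) = C(56, 2) · (1/2) = 1540/2 = 770 ≈ 770.00000.

E[X] = 770 = 770.00000.


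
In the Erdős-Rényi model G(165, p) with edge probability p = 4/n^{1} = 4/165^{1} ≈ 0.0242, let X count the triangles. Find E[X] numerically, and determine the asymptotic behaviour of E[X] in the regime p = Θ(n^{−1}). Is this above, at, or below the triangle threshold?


Number of potential triangles: C(165, 3) = 735130.
Each occurs with probability p³ ≈ (0.0242)³ ≈ 1.42472e-05.
By linearity: E[X] = C(165, 3)·p³ ≈ 735130 · 1.42472e-05 ≈ 10.474.
Here α = 1, so p = 4/n is exactly at the triangle threshold p ~ 1/n. Asymptotically E[X] → c³/6 = 4³/6 = 32/3 ≈ 10.667, a bounded constant. In this regime the triangle count is asymptotically Poisson(c³/6).

E[X] ≈ 10.474; in regime p = Θ(1/n^{1}) E[X] stays bounded (at the triangle threshold p ~ 1/n).


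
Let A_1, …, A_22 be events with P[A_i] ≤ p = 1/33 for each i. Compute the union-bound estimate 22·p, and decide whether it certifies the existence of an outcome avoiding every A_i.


Union bound: P[∪_{i=1}^{22} A_i] ≤ Σ_i P[A_i] ≤ 22·p = 22·(1/33) = 2/3.
Numerically: 2/3 ≈ 0.66667.
Is 2/3 < 1? YES.
Since P[∪ A_i] ≤ 2/3 < 1, the complement has P[∩ A_i^c] ≥ 1 − 2/3 = 1/3 > 0, so some outcome avoids every A_i.

22·p = 2/3 ≈ 0.66667; existence CERTIFIED by the union bound.


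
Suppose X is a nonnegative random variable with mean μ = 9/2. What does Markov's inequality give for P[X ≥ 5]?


μ = E[X] = 9/2, a = 5.
Markov: P[X ≥ 5] ≤ μ/a = (9/2)/5 = 9/10.
Numerically: ≈ 0.90000.
(Since a = 5 > μ = 4.50000, the bound 9/10 is < 1 and informative.)

P[X ≥ 5] ≤ 9/10 ≈ 0.90000.


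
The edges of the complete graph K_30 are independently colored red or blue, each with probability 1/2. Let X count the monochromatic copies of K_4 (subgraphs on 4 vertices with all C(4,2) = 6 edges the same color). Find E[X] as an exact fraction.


Let X = Σ_S X_S over the C(30, 4) = 27405 subsets S of size 4, where X_S = 1 if the K_4 on S is monochromatic.
For a fixed S, the K_4 on S has C(4, 2) = 6 edges. P[all 6 edges red] = (1/2)^6, and likewise for blue, so P[monochromatic] = 2·(1/2)^6 = 2^{1 − 6} = 1/32.
By linearity of expectation: E[X] = C(30, 4) · 2^{1 − 6} = 27405 · 1/32 = 27405/32.
Numerically: E[X] ≈ 856.406250.

E[X] = C(30,4)·2^(1−C(4,2)) = 27405/32 ≈ 856.406250.


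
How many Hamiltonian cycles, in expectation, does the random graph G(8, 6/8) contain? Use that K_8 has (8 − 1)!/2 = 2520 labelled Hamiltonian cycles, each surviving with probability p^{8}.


K_8 has (8 − 1)!/2 = 2520 labelled Hamiltonian cycles.
For each such Hamiltonian cycle H, let X_H = 1 if all 8 edges of H are present in G. Then P[X_H = 1] = p^{8} = (3/4)^{8} = 6561/65536.
By linearity: E[X] = Σ_H E[X_H] = 2520 · p^{8} = 2520 · 6561/65536 = 2066715/8192.
Numerically: E[X] ≈ 252.285.

E[X] = 2520 · (3/4)^{8} = 2066715/8192 ≈ 252.285.


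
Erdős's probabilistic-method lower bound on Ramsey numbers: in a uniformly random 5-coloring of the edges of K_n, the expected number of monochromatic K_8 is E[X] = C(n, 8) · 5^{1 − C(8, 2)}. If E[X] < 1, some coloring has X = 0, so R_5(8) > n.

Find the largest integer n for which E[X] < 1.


We need C(n, 8) · 5^{1 − 28} < 1, i.e. C(n, 8) < 5^{28 − 1} = 7450580596923828125.
Check values of n near the boundary:
  n = 857: C(857, 8) = 6983854138365964575; 6983854138365964575 < 7450580596923828125? YES
  n = 858: C(858, 8) = 7049584530256467771; 7049584530256467771 < 7450580596923828125? YES
  n = 859: C(859, 8) = 7115855595170747139; 7115855595170747139 < 7450580596923828125? YES
  n = 860: C(860, 8) = 7182671140665308145; 7182671140665308145 < 7450580596923828125? YES
  n = 861: C(861, 8) = 7250034996615275865; 7250034996615275865 < 7450580596923828125? YES
  n = 862: C(862, 8) = 7317951015318931845; 7317951015318931845 < 7450580596923828125? YES
  n = 863: C(863, 8) = 7386423071602617757; 7386423071602617757 < 7450580596923828125? YES
  n = 864: C(864, 8) = 7455455062926006708; 7455455062926006708 < 7450580596923828125? NO
  n = 865: C(865, 8) = 7525050909487743060; 7525050909487743060 < 7450580596923828125? NO
The largest n with C(n, 8) < 7450580596923828125 is n = 863 (where E[X] = 7386423071602617757/7450580596923828125 ≈ 0.991389). Hence R_5(8) > 863, i.e. R_5(8) ≥ 864.

Largest n = 863; hence R_5(8) > 863.


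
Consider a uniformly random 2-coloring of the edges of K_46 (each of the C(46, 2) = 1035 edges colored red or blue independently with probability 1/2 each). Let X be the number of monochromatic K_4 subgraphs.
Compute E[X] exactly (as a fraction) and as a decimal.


Let X = Σ_S X_S over the C(46, 4) = 163185 subsets S of size 4, where X_S = 1 if the K_4 on S is monochromatic.
For a fixed S, the K_4 on S has C(4, 2) = 6 edges. P[all 6 edges red] = (1/2)^6, and likewise for blue, so P[monochromatic] = 2·(1/2)^6 = 2^{1 − 6} = 1/32.
By linearity: E[X] = C(46, 4) · 2^{1 − 6} = 163185 · 1/32 = 163185/32.
Numerically: E[X] ≈ 5099.53125.

E[X] = C(46,4)·2^(1−C(4,2)) = 163185/32 ≈ 5099.53125.


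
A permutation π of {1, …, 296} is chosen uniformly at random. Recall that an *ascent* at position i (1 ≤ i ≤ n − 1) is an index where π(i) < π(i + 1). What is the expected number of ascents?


Write X = Σ X_I over i = 1, …, 295, with X_I the indicator of one ascent.
There are 295 indicators.
For each fixed i, the pair (π(i), π(i+1)) is a uniformly random ordered pair of distinct values from {1, …, 296}; by symmetry P[π(i) < π(i+1)] = 1/2.
By linearity: E[X] = 295 · (1/2) = (296 − 1) · (1/2) = 295/2 ≈ 147.50000.

E[X] = 295/2 = 147.50000.


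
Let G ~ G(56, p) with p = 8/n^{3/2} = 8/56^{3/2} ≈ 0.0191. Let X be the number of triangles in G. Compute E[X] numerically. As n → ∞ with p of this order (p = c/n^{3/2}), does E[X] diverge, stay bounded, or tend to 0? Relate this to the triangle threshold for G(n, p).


Number of potential triangles: C(56, 3) = 27720.
Each occurs with probability p³ ≈ (0.0191)³ ≈ 6.95703e-06.
By linearity: E[X] = C(56, 3)·p³ ≈ 27720 · 6.95703e-06 ≈ 0.193.
Since α = 3/2 > 1, p = c/n^{3/2} = o(1/n) is below the triangle threshold p ~ 1/n. Asymptotically E[X] ~ (c³/6)·n^{3(1−α)} = (8³/6)·n^{-1.5} → 0, so by Markov's inequality G has no triangles w.h.p.

E[X] ≈ 0.193; in regime p = Θ(1/n^{3/2}) E[X] tends to 0 (below the triangle threshold p ~ 1/n).


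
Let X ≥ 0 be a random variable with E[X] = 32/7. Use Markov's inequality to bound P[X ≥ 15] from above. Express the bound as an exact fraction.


μ = E[X] = 32/7, a = 15.
Markov: P[X ≥ 15] ≤ μ/a = (32/7)/15 = 32/105.
Numerically: ≈ 0.305.
(Since a = 15 > μ = 4.571, the bound 32/105 is < 1 and informative.)

P[X ≥ 15] ≤ 32/105 ≈ 0.305.


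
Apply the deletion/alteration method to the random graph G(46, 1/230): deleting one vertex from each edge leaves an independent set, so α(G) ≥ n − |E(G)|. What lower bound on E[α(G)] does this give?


E[|E(G)|] = C(46, 2)·p = 1035 · (1/230) = 9/2.
E[α(G)] ≥ n − E[|E(G)|] = 46 − 9/2 = 83/2.
Numerically: ≈ 41.500000.
(This is only a lower bound; the true E[α(G)] may be larger.)

E[α(G)] ≥ 83/2 ≈ 41.500000.


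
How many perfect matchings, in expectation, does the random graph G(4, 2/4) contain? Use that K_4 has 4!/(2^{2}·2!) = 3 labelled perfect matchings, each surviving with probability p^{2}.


K_4 has 4!/(2^{2}·2!) = 3 labelled perfect matchings.
For each such perfect matching H, let X_H = 1 if all 2 edges of H are present in G. Then P[X_H = 1] = p^{2} = (1/2)^{2} = 1/4.
By linearity: E[X] = Σ_H E[X_H] = 3 · p^{2} = 3 · 1/4 = 3/4.
Numerically: E[X] ≈ 0.75.

E[X] = 3 · (1/2)^{2} = 3/4 ≈ 0.75.


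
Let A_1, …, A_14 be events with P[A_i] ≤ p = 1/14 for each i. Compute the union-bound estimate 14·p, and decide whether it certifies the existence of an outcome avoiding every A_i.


Union bound: P[∪_{i=1}^{14} A_i] ≤ Σ_i P[A_i] ≤ 14·p = 14·(1/14) = 1.
Numerically: 1 ≈ 1.0000000.
Is 1 < 1? NO.
Since the bound 1 is ≥ 1, the union bound is uninformative here; it does NOT by itself certify existence.

14·p = 1 ≈ 1.0000000; existence NOT certified by the union bound.


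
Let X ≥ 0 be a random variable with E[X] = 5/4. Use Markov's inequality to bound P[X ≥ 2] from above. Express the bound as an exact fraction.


μ = E[X] = 5/4, a = 2.
Markov: P[X ≥ 2] ≤ μ/a = (5/4)/2 = 5/8.
Numerically: ≈ 0.6250.
(Since a = 2 > μ = 1.2500, the bound 5/8 is < 1 and informative.)

P[X ≥ 2] ≤ 5/8 ≈ 0.6250.


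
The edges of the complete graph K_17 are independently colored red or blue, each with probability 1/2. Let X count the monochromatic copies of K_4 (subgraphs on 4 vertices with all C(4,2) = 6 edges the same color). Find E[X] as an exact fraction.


Let X = Σ_S X_S over the C(17, 4) = 2380 subsets S of size 4, where X_S = 1 if the K_4 on S is monochromatic.
For a fixed S, the K_4 on S has C(4, 2) = 6 edges. P[all 6 edges red] = (1/2)^6, and likewise for blue, so P[monochromatic] = 2·(1/2)^6 = 2^{1 − 6} = 1/32.
Summing: E[X] = C(17, 4) · 2^{1 − 6} = 2380 · 1/32 = 595/8.
Numerically: E[X] ≈ 74.37500.

E[X] = C(17,4)·2^(1−C(4,2)) = 595/8 ≈ 74.37500.


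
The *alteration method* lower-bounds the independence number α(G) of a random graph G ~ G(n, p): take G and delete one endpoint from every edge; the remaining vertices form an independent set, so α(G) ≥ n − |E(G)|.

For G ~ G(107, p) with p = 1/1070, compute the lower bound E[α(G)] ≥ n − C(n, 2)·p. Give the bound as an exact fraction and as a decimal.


E[|E(G)|] = C(107, 2)·p = 5671 · (1/1070) = 53/10.
E[α(G)] ≥ n − E[|E(G)|] = 107 − 53/10 = 1017/10.
Numerically: ≈ 101.70000.
(This is only a lower bound; the true E[α(G)] may be larger.)

E[α(G)] ≥ 1017/10 ≈ 101.70000.


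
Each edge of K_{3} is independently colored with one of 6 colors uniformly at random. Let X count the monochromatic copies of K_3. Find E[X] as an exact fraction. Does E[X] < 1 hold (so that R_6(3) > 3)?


E[X] = C(3, 3) · 6^{1 − 3} = 1 · 6^{−2} = 1/36.
As a reduced fraction: E[X] = 1/36 ≈ 0.02778.
Is E[X] < 1? YES.
Since E[X] < 1, there exists a 6-coloring of K_{3} with no monochromatic K_3; hence R_6(3) > 3.

E[X] = 1/36 ≈ 0.02778; E[X] < 1, so R_6(3) > 3.


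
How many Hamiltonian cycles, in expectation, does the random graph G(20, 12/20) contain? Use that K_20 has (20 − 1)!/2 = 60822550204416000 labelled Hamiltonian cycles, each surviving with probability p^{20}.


K_20 has (20 − 1)!/2 = 60822550204416000 labelled Hamiltonian cycles.
For each such Hamiltonian cycle H, let X_H = 1 if all 20 edges of H are present in G. Then P[X_H = 1] = p^{20} = (3/5)^{20} = 3486784401/95367431640625.
By linearity: E[X] = Σ_H E[X_H] = 60822550204416000 · p^{20} = 60822550204416000 · 3486784401/95367431640625 = 1696600954254376560918528/762939453125.
Numerically: E[X] ≈ 2.224e+12.

E[X] = 60822550204416000 · (3/5)^{20} = 1696600954254376560918528/762939453125 ≈ 2.224e+12.


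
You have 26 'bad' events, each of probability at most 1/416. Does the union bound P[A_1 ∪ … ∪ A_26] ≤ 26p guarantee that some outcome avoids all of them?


Union bound: P[∪_{i=1}^{26} A_i] ≤ Σ_i P[A_i] ≤ 26·p = 26·(1/416) = 1/16.
Numerically: 1/16 ≈ 0.0625000.
Is 1/16 < 1? YES.
Since P[∪ A_i] ≤ 1/16 < 1, the complement has P[∩ A_i^c] ≥ 1 − 1/16 = 15/16 > 0, so some outcome avoids every A_i.

26·p = 1/16 ≈ 0.0625000; existence CERTIFIED by the union bound.


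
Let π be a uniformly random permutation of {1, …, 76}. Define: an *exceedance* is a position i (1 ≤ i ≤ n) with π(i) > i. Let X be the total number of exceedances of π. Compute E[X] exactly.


Write X = Σ_{i=1}^{76} X_i, where X_i = 1_{π(i) > i}.
For each fixed i, π(i) is uniform over {1, …, 76} (marginal of a uniform permutation), so P[π(i) > i] = (n − i)/n. Summing: Σ_{i=1}^{76} (n − i)/n = (0 + 1 + … + 75)/76 = 76(76 − 1)/(2·76) = (76 − 1)/2.
Hence E[X] = Σ_{i=1}^{76} (76 − i)/76 = 75/2 ≈ 37.50000.

E[X] = 75/2 = 37.50000.


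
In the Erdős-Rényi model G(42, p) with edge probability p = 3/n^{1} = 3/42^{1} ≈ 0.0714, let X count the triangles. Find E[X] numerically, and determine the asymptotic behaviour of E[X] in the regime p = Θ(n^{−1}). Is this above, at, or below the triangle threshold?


Number of potential triangles: C(42, 3) = 11480.
Each occurs with probability p³ ≈ (0.0714)³ ≈ 3.64431e-04.
By linearity: E[X] = C(42, 3)·p³ ≈ 11480 · 3.64431e-04 ≈ 4.184.
Here α = 1, so p = 3/n is exactly at the triangle threshold p ~ 1/n. Asymptotically E[X] → c³/6 = 3³/6 = 9/2 ≈ 4.500, a bounded constant. In this regime the triangle count is asymptotically Poisson(c³/6).

E[X] ≈ 4.184; in regime p = Θ(1/n^{1}) E[X] stays bounded (at the triangle threshold p ~ 1/n).


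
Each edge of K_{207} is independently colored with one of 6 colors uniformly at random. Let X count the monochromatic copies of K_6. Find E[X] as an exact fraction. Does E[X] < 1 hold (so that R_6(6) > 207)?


E[X] = C(207, 6) · 6^{1 − 15} = 101563230237 · 6^{−14} = 101563230237/78364164096.
As a reduced fraction: E[X] = 33854410079/26121388032 ≈ 1.2960.
Is E[X] < 1? NO.
Since E[X] ≥ 1, the first-moment bound is inconclusive at n = 207; it does NOT by itself certify R_6(6) > 207.

E[X] = 33854410079/26121388032 ≈ 1.2960; E[X] ≥ 1; first-moment method inconclusive here.


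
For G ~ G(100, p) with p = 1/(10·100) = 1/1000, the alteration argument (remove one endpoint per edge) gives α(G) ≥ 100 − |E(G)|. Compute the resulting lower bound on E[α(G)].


E[|E(G)|] = C(100, 2)·p = 4950 · (1/1000) = 99/20.
E[α(G)] ≥ n − E[|E(G)|] = 100 − 99/20 = 1901/20.
Numerically: ≈ 95.0500.
(This is only a lower bound; the true E[α(G)] may be larger.)

E[α(G)] ≥ 1901/20 ≈ 95.0500.


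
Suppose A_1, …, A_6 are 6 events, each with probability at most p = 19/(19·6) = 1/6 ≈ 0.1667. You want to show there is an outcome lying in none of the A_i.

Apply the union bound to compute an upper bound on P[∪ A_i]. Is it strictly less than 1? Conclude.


Union bound: P[∪_{i=1}^{6} A_i] ≤ Σ_i P[A_i] ≤ 6·p = 6·(1/6) = 1.
Numerically: 1 ≈ 1.0000.
Is 1 < 1? NO.
Since the bound 1 is ≥ 1, the union bound is uninformative here; it does NOT by itself certify existence.

6·p = 1 ≈ 1.0000; existence NOT certified by the union bound.


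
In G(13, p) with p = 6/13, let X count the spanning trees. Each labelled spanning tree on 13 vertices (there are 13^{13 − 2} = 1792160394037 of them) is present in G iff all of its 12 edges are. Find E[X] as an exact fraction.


K_13 has 13^{13 − 2} = 1792160394037 labelled spanning trees.
For each such spanning tree H, let X_H = 1 if all 12 edges of H are present in G. Then P[X_H = 1] = p^{12} = (6/13)^{12} = 2176782336/23298085122481.
By linearity: E[X] = Σ_H E[X_H] = 1792160394037 · p^{12} = 1792160394037 · 2176782336/23298085122481 = 2176782336/13.
Numerically: E[X] ≈ 1.67e+08.

E[X] = 1792160394037 · (6/13)^{12} = 2176782336/13 ≈ 1.67e+08.


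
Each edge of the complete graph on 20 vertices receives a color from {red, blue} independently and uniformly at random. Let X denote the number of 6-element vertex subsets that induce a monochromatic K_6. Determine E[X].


Let X = Σ_S X_S over the C(20, 6) = 38760 subsets S of size 6, where X_S = 1 if the K_6 on S is monochromatic.
For a fixed S, the K_6 on S has C(6, 2) = 15 edges. P[all 15 edges red] = (1/2)^15, and likewise for blue, so P[monochromatic] = 2·(1/2)^15 = 2^{1 − 15} = 1/16384.
Summing: E[X] = C(20, 6) · 2^{1 − 15} = 38760 · 1/16384 = 4845/2048.
Numerically: E[X] ≈ 2.3657.

E[X] = C(20,6)·2^(1−C(6,2)) = 4845/2048 ≈ 2.3657.


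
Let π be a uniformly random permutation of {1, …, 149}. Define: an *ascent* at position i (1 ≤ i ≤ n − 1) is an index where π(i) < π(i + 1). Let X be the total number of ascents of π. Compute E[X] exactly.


Write X = Σ X_I over i = 1, …, 148, with X_I the indicator of one ascent.
There are 148 indicators.
For each fixed i, the pair (π(i), π(i+1)) is a uniformly random ordered pair of distinct values from {1, …, 149}; by symmetry P[π(i) < π(i+1)] = 1/2.
By linearity: E[X] = 148 · (1/2) = (149 − 1) · (1/2) = 74 ≈ 74.000000.

E[X] = 74 = 74.000000.


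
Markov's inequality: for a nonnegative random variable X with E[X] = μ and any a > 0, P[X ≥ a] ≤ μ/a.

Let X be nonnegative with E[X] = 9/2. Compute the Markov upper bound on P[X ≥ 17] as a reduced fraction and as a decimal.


μ = E[X] = 9/2, a = 17.
Markov: P[X ≥ 17] ≤ μ/a = (9/2)/17 = 9/34.
Numerically: ≈ 0.2647.
(Since a = 17 > μ = 4.5000, the bound 9/34 is < 1 and informative.)

P[X ≥ 17] ≤ 9/34 ≈ 0.2647.


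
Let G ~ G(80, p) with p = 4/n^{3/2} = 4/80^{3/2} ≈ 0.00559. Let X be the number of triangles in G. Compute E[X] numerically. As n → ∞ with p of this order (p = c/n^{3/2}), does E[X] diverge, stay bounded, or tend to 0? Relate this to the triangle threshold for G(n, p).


Number of potential triangles: C(80, 3) = 82160.
Each occurs with probability p³ ≈ (0.00559)³ ≈ 1.746928e-07.
By linearity: E[X] = C(80, 3)·p³ ≈ 82160 · 1.746928e-07 ≈ 0.0144.
Since α = 3/2 > 1, p = c/n^{3/2} = o(1/n) is below the triangle threshold p ~ 1/n. Asymptotically E[X] ~ (c³/6)·n^{3(1−α)} = (4³/6)·n^{-1.5} → 0, so by Markov's inequality G has no triangles w.h.p.

E[X] ≈ 0.0144; in regime p = Θ(1/n^{3/2}) E[X] tends to 0 (below the triangle threshold p ~ 1/n).


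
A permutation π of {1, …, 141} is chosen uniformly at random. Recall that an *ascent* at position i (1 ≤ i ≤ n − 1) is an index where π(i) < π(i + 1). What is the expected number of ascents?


Write X = Σ X_I over i = 1, …, 140, with X_I the indicator of one ascent.
There are 140 indicators.
For each fixed i, the pair (π(i), π(i+1)) is a uniformly random ordered pair of distinct values from {1, …, 141}; by symmetry P[π(i) < π(i+1)] = 1/2.
By linearity: E[X] = 140 · (1/2) = (141 − 1) · (1/2) = 70 ≈ 70.000.

E[X] = 70 = 70.000.


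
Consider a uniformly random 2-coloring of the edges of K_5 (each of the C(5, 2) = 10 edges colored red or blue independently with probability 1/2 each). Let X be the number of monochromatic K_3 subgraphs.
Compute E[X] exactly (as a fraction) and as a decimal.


Let X = Σ_S X_S over the C(5, 3) = 10 subsets S of size 3, where X_S = 1 if the K_3 on S is monochromatic.
For a fixed S, the K_3 on S has C(3, 2) = 3 edges. P[all 3 edges red] = (1/2)^3, and likewise for blue, so P[monochromatic] = 2·(1/2)^3 = 2^{1 − 3} = 1/4.
By linearity of expectation: E[X] = C(5, 3) · 2^{1 − 3} = 10 · 1/4 = 5/2.
Numerically: E[X] ≈ 2.5000.

E[X] = C(5,3)·2^(1−C(3,2)) = 5/2 ≈ 2.5000.
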